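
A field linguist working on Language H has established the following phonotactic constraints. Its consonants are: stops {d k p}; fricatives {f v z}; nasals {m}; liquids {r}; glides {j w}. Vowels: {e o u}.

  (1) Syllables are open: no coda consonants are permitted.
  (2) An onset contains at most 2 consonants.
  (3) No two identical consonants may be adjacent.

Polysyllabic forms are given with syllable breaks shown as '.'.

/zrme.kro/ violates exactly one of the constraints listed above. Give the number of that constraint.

2

/zrme.kro/: syllable 1 onset /zrm/ has 3 consonants (> 2).
This is a violation of constraint 2: "An onset contains at most 2 consonants."
The remaining constraints (1, 3) are satisfied.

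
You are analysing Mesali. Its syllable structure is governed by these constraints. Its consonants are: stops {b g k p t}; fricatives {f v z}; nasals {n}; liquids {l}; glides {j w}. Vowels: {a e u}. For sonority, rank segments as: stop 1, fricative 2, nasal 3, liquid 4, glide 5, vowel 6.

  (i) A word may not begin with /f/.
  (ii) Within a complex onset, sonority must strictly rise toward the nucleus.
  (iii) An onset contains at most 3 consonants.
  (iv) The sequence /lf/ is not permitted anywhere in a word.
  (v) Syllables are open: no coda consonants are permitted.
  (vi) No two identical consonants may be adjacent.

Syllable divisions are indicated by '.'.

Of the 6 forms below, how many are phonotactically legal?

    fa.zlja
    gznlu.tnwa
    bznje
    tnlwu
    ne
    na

fa.zlja — violates constraint (i): word begins with /f/ → phonotactically illegal
gznlu.tnwa — violates constraint (iii): syllable 1 onset /gznl/ has 4 consonants (> 3) → phonotactically illegal
bznje — violates constraint (iii): syllable 1 onset /bznj/ has 4 consonants (> 3) → phonotactically illegal
tnlwu — violates constraint (iii): syllable 1 onset /tnlw/ has 4 consonants (> 3) → phonotactically illegal
ne — σ1 onset /n/, coda /∅/ ok → phonotactically legal
na — σ1 onset /n/, coda /∅/ ok → phonotactically legal
Phonotactically legal: ne, na → 2.

2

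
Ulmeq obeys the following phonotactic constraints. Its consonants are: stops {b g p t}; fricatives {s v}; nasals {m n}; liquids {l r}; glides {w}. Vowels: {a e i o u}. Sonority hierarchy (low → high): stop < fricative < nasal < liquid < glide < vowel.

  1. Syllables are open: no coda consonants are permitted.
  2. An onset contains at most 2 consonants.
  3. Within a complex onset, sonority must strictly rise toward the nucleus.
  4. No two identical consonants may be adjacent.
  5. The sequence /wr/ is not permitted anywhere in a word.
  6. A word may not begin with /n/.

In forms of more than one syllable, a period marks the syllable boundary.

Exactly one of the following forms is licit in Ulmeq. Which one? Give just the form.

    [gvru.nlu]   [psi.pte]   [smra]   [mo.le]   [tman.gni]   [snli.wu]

[mo.le]

[gvru.nlu] — violates constraint 2: syllable 1 onset /gvr/ has 3 consonants (> 2) → illicit
[psi.pte] — violates constraint 3: syllable 2 onset /pt/: /p/ (stop, 1) → /t/ (stop, 1) does not rise → illicit
[smra] — violates constraint 2: syllable 1 onset /smr/ has 3 consonants (> 2) → illicit
[mo.le] — σ1 onset /m/, coda /∅/ ok; σ2 onset /l/, coda /∅/ ok → licit
[tman.gni] — violates constraint 1: syllable 1 coda /n/ has 1 consonant (> 0) → illicit
[snli.wu] — violates constraint 2: syllable 1 onset /snl/ has 3 consonants (> 2) → illicit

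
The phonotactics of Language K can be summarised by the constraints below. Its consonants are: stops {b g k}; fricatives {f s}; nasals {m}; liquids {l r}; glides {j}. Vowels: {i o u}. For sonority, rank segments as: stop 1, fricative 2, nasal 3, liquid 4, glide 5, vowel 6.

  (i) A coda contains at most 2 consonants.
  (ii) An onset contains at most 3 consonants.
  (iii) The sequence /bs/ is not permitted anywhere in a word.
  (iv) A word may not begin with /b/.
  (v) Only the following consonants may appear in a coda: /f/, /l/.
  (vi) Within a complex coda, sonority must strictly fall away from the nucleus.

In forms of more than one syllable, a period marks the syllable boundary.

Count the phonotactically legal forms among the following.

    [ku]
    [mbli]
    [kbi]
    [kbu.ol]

4

[ku] — σ1 onset /k/, coda /∅/ ok → phonotactically legal
[mbli] — σ1 onset /mbl/ (3C), coda /∅/ ok → phonotactically legal
[kbi] — σ1 onset /kb/ (2C), coda /∅/ ok → phonotactically legal
[kbu.ol] — σ1 onset /kb/ (2C), coda /∅/ ok; σ2 onset /∅/, coda /l/ ok → phonotactically legal
Phonotactically legal: [ku], [mbli], [kbi], [kbu.ol] → 4.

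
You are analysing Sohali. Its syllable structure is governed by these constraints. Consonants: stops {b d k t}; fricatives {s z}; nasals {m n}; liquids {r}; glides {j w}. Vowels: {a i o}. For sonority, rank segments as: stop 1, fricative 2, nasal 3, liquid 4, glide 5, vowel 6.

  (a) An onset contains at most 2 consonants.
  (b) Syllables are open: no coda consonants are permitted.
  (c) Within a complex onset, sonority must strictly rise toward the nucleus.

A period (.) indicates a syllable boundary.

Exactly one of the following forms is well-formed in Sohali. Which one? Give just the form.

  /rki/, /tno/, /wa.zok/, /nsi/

/tno/

/rki/ — violates constraint (c): syllable 1 onset /rk/: /r/ (liquid, 4) → /k/ (stop, 1) does not rise → ill-formed
/tno/ — σ1 onset /tn/ (1→3 rises), coda /∅/ ok → well-formed
/wa.zok/ — violates constraint (b): syllable 2 coda /k/ has 1 consonant (> 0) → ill-formed
/nsi/ — violates constraint (c): syllable 1 onset /ns/: /n/ (nasal, 3) → /s/ (fricative, 2) does not rise → ill-formed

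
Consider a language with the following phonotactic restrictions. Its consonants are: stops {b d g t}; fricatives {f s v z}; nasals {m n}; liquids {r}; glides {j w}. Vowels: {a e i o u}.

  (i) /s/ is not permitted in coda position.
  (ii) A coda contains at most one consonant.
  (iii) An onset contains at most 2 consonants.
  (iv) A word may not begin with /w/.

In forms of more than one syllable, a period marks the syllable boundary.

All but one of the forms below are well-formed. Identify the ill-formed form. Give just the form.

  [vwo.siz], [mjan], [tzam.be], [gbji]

[gbji]

[vwo.siz] — σ1 onset /vw/ (2C), coda /∅/ ok; σ2 onset /s/, coda /z/ ok → well-formed
[mjan] — σ1 onset /mj/ (2C), coda /n/ ok → well-formed
[tzam.be] — σ1 onset /tz/ (2C), coda /m/ ok; σ2 onset /b/, coda /∅/ ok → well-formed
[gbji] — violates constraint (iii): syllable 1 onset /gbj/ has 3 consonants (> 2) → ill-formed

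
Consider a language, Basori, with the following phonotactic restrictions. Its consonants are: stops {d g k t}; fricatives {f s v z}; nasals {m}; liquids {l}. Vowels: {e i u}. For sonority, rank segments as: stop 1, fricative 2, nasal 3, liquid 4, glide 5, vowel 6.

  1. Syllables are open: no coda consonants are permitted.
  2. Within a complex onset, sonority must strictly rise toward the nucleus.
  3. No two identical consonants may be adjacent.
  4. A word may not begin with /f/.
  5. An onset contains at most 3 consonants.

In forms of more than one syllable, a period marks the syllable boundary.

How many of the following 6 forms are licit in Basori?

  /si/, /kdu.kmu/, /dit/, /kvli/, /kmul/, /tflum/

/si/ — σ1 onset /s/, coda /∅/ ok → licit
/kdu.kmu/ — violates constraint 2: syllable 1 onset /kd/: /k/ (stop, 1) → /d/ (stop, 1) does not rise → illicit
/dit/ — violates constraint 1: syllable 1 coda /t/ has 1 consonant (> 0) → illicit
/kvli/ — σ1 onset /kvl/ (1→2→4 rises), coda /∅/ ok → licit
/kmul/ — violates constraint 1: syllable 1 coda /l/ has 1 consonant (> 0) → illicit
/tflum/ — violates constraint 1: syllable 1 coda /m/ has 1 consonant (> 0) → illicit
Licit: /si/, /kvli/ → 2.

2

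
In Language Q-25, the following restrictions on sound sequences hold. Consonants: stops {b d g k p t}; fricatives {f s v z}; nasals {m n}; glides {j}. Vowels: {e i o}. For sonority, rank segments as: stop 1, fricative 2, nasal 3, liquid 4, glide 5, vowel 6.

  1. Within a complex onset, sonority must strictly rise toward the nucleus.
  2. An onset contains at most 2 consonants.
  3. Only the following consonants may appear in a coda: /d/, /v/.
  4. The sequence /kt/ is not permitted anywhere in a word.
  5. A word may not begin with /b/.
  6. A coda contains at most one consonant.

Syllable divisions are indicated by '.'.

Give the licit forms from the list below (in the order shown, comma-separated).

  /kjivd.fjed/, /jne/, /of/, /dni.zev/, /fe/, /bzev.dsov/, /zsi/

/dni.zev/, /fe/

/kjivd.fjed/ — violates constraint 6: syllable 1 coda /vd/ has 2 consonants (> 1) → illicit
/jne/ — violates constraint 1: syllable 1 onset /jn/: /j/ (glide, 5) → /n/ (nasal, 3) does not rise → illicit
/of/ — violates constraint 3: syllable 1 coda contains /f/, which is not a licensed coda consonant → illicit
/dni.zev/ — σ1 onset /dn/ (1→3 rises), coda /∅/ ok; σ2 onset /z/, coda /v/ ok → licit
/fe/ — σ1 onset /f/, coda /∅/ ok → licit
/bzev.dsov/ — violates constraint 5: word begins with /b/ → illicit
/zsi/ — violates constraint 1: syllable 1 onset /zs/: /z/ (fricative, 2) → /s/ (fricative, 2) does not rise → illicit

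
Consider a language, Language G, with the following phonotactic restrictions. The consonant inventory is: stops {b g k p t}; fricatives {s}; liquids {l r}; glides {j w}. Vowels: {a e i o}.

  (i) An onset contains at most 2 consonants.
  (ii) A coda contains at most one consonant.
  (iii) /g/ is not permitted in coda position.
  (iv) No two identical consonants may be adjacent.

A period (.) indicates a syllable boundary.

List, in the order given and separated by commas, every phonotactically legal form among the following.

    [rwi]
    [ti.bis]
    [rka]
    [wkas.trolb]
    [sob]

[rwi] — σ1 onset /rw/ (2C), coda /∅/ ok → phonotactically legal
[ti.bis] — σ1 onset /t/, coda /∅/ ok; σ2 onset /b/, coda /s/ ok → phonotactically legal
[rka] — σ1 onset /rk/ (2C), coda /∅/ ok → phonotactically legal
[wkas.trolb] — violates constraint (ii): syllable 2 coda /lb/ has 2 consonants (> 1) → phonotactically illegal
[sob] — σ1 onset /s/, coda /b/ ok → phonotactically legal

[rwi], [ti.bis], [rka], [sob]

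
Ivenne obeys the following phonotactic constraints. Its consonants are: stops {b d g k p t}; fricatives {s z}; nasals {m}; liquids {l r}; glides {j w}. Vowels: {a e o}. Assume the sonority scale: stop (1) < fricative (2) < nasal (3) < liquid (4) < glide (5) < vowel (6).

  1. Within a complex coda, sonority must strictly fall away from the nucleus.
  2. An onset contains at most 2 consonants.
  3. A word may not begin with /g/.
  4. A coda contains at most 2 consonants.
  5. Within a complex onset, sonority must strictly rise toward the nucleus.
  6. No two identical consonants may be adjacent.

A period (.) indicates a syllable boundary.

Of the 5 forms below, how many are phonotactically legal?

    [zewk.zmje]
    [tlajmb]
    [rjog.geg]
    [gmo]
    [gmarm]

0

[zewk.zmje] — violates constraint 2: syllable 2 onset /zmj/ has 3 consonants (> 2) → phonotactically illegal
[tlajmb] — violates constraint 4: syllable 1 coda /jmb/ has 3 consonants (> 2) → phonotactically illegal
[rjog.geg] — violates constraint 6: adjacent identical consonants /gg/ → phonotactically illegal
[gmo] — violates constraint 3: word begins with /g/ → phonotactically illegal
[gmarm] — violates constraint 3: word begins with /g/ → phonotactically illegal
No form is phonotactically legal → 0.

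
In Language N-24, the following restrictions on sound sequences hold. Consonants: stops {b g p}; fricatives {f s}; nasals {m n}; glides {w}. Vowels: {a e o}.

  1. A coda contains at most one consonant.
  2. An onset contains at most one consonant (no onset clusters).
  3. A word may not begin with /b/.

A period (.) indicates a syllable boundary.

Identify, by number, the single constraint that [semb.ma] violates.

1

[semb.ma]: syllable 1 coda /mb/ has 2 consonants (> 1).
This is a violation of constraint 1: "A coda contains at most one consonant."
The remaining constraints (2, 3) are satisfied.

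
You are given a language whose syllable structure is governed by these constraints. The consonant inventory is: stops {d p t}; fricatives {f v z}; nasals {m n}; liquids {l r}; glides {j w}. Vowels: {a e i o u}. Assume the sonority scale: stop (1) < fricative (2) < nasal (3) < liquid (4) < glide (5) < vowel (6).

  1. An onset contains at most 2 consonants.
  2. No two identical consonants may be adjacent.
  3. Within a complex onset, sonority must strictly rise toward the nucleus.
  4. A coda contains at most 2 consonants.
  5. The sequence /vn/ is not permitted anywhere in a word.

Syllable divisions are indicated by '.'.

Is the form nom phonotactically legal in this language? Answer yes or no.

yes

nom — σ1 onset /n/, coda /m/ ok → phonotactically legal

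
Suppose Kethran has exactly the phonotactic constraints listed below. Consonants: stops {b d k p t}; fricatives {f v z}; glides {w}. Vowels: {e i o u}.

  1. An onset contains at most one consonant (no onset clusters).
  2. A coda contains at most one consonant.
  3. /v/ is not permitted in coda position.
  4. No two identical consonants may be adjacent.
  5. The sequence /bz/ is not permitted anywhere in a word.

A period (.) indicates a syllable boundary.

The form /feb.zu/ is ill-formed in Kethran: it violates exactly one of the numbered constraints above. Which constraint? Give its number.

/feb.zu/: contains banned sequence /bz/.
This is a violation of constraint 5: "The sequence /bz/ is not permitted anywhere in a word."
The remaining constraints (1, 2, 3, 4) are satisfied.

5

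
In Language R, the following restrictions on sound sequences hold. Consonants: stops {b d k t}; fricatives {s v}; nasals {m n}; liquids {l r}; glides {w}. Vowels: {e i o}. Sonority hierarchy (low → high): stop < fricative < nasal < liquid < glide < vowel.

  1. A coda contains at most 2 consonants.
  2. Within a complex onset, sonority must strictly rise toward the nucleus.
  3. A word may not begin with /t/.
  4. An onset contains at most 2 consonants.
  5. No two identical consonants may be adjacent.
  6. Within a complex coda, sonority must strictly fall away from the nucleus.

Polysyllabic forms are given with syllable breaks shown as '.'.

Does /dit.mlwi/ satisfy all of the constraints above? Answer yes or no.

/dit.mlwi/ — violates constraint 4: syllable 2 onset /mlw/ has 3 consonants (> 2) → phonotactically illegal

no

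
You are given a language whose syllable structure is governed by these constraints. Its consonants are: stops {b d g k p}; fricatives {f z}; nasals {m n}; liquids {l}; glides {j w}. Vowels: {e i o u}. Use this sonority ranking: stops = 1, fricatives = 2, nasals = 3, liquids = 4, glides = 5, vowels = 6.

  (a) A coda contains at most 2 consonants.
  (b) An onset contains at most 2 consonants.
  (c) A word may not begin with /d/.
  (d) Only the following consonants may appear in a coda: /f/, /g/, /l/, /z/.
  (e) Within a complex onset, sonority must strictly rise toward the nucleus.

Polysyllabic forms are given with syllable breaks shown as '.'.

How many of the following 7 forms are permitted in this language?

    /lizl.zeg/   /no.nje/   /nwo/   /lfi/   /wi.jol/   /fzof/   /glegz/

5

/lizl.zeg/ — σ1 onset /l/, coda /zl/ (2C) ok; σ2 onset /z/, coda /g/ ok → permitted
/no.nje/ — σ1 onset /n/, coda /∅/ ok; σ2 onset /nj/ (3→5 rises), coda /∅/ ok → permitted
/nwo/ — σ1 onset /nw/ (3→5 rises), coda /∅/ ok → permitted
/lfi/ — violates constraint (e): syllable 1 onset /lf/: /l/ (liquid, 4) → /f/ (fricative, 2) does not rise → not permitted
/wi.jol/ — σ1 onset /w/, coda /∅/ ok; σ2 onset /j/, coda /l/ ok → permitted
/fzof/ — violates constraint (e): syllable 1 onset /fz/: /f/ (fricative, 2) → /z/ (fricative, 2) does not rise → not permitted
/glegz/ — σ1 onset /gl/ (1→4 rises), coda /gz/ (2C) ok → permitted
Permitted: /lizl.zeg/, /no.nje/, /nwo/, /wi.jol/, /glegz/ → 5.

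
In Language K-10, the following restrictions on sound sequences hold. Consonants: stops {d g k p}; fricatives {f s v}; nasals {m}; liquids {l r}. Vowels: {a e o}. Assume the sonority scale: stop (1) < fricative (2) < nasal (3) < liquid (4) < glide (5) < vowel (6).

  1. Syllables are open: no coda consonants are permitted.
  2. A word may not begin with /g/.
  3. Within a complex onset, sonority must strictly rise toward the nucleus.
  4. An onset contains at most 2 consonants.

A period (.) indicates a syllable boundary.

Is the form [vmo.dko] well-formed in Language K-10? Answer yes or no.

no

[vmo.dko] — violates constraint 3: syllable 2 onset /dk/: /d/ (stop, 1) → /k/ (stop, 1) does not rise → ill-formed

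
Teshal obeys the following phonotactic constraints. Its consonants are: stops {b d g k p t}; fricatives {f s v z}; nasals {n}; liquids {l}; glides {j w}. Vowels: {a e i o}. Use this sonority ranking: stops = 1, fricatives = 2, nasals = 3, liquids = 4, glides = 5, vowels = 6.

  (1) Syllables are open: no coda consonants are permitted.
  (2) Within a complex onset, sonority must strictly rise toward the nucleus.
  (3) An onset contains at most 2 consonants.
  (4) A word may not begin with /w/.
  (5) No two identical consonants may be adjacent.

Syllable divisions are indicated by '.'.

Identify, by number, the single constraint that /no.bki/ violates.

/no.bki/: syllable 2 onset /bk/: /b/ (stop, 1) → /k/ (stop, 1) does not rise.
This is a violation of constraint 2: "Within a complex onset, sonority must strictly rise toward the nucleus."
The remaining constraints (1, 3, 4, 5) are satisfied.

2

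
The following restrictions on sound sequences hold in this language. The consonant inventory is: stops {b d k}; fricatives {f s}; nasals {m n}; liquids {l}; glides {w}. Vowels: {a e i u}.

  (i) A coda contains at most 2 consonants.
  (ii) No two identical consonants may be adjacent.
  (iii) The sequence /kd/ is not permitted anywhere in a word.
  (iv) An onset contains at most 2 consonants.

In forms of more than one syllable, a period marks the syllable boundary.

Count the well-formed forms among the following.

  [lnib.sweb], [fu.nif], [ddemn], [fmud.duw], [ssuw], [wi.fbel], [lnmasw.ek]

[lnib.sweb] — σ1 onset /ln/ (2C), coda /b/ ok; σ2 onset /sw/ (2C), coda /b/ ok → well-formed
[fu.nif] — σ1 onset /f/, coda /∅/ ok; σ2 onset /n/, coda /f/ ok → well-formed
[ddemn] — violates constraint (ii): adjacent identical consonants /dd/ → ill-formed
[fmud.duw] — violates constraint (ii): adjacent identical consonants /dd/ → ill-formed
[ssuw] — violates constraint (ii): adjacent identical consonants /ss/ → ill-formed
[wi.fbel] — σ1 onset /w/, coda /∅/ ok; σ2 onset /fb/ (2C), coda /l/ ok → well-formed
[lnmasw.ek] — violates constraint (iv): syllable 1 onset /lnm/ has 3 consonants (> 2) → ill-formed
Well-formed: [lnib.sweb], [fu.nif], [wi.fbel] → 3.

3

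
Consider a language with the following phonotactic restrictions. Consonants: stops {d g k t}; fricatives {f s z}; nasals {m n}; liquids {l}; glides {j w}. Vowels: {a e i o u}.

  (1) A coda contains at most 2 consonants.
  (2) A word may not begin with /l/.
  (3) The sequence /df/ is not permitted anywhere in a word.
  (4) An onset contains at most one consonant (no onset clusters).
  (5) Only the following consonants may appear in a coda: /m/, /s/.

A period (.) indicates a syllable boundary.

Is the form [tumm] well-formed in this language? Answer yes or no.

yes

[tumm] — σ1 onset /t/, coda /mm/ (2C) ok → well-formed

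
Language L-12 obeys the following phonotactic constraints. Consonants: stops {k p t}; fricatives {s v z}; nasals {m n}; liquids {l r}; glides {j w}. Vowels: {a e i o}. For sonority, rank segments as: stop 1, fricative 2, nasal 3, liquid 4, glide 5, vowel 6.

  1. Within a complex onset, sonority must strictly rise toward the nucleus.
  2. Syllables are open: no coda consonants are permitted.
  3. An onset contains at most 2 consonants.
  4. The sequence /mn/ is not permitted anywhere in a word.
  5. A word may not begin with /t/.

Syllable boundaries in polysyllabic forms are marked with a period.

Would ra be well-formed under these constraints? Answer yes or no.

yes

ra — σ1 onset /r/, coda /∅/ ok → well-formed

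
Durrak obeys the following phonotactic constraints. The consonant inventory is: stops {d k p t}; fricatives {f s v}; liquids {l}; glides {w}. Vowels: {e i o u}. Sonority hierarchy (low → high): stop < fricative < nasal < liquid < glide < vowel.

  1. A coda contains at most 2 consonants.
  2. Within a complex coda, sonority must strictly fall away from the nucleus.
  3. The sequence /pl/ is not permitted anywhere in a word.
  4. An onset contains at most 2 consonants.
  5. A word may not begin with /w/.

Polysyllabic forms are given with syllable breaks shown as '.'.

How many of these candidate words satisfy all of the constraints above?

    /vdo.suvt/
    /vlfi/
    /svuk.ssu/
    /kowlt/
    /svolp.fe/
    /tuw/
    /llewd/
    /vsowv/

6

/vdo.suvt/ — σ1 onset /vd/ (2C), coda /∅/ ok; σ2 onset /s/, coda /vt/ (2→1 falls) ok → licit
/vlfi/ — violates constraint 4: syllable 1 onset /vlf/ has 3 consonants (> 2) → illicit
/svuk.ssu/ — σ1 onset /sv/ (2C), coda /k/ ok; σ2 onset /ss/ (2C), coda /∅/ ok → licit
/kowlt/ — violates constraint 1: syllable 1 coda /wlt/ has 3 consonants (> 2) → illicit
/svolp.fe/ — σ1 onset /sv/ (2C), coda /lp/ (4→1 falls) ok; σ2 onset /f/, coda /∅/ ok → licit
/tuw/ — σ1 onset /t/, coda /w/ ok → licit
/llewd/ — σ1 onset /ll/ (2C), coda /wd/ (5→1 falls) ok → licit
/vsowv/ — σ1 onset /vs/ (2C), coda /wv/ (5→2 falls) ok → licit
Licit: /vdo.suvt/, /svuk.ssu/, /svolp.fe/, /tuw/, /llewd/, /vsowv/ → 6.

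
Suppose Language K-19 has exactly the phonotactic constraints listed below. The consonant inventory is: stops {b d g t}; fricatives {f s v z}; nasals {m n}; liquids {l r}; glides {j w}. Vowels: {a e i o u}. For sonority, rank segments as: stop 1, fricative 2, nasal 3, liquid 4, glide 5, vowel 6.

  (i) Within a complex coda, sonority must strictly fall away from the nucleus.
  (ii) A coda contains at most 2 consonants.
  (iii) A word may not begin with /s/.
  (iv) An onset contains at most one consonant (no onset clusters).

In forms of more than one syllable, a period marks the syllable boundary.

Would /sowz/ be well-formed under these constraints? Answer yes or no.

/sowz/ — violates constraint (iii): word begins with /s/ → ill-formed

no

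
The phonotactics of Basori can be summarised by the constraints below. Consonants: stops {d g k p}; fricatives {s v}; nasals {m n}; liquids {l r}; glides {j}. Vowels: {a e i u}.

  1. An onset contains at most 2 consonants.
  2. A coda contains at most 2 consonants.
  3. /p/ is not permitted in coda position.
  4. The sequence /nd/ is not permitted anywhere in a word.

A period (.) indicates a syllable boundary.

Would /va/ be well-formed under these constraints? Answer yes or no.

yes

/va/ — σ1 onset /v/, coda /∅/ ok → well-formed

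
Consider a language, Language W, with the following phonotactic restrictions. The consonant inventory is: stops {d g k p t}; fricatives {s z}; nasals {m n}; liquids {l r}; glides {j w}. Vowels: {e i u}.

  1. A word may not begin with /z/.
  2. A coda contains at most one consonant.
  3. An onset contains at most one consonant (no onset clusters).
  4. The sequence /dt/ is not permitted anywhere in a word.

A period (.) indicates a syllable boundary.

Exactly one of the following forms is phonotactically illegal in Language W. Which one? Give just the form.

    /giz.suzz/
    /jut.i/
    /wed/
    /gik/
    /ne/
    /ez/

/giz.suzz/

/giz.suzz/ — violates constraint 2: syllable 2 coda /zz/ has 2 consonants (> 1) → phonotactically illegal
/jut.i/ — σ1 onset /j/, coda /t/ ok; σ2 onset /∅/, coda /∅/ ok → phonotactically legal
/wed/ — σ1 onset /w/, coda /d/ ok → phonotactically legal
/gik/ — σ1 onset /g/, coda /k/ ok → phonotactically legal
/ne/ — σ1 onset /n/, coda /∅/ ok → phonotactically legal
/ez/ — σ1 onset /∅/, coda /z/ ok → phonotactically legal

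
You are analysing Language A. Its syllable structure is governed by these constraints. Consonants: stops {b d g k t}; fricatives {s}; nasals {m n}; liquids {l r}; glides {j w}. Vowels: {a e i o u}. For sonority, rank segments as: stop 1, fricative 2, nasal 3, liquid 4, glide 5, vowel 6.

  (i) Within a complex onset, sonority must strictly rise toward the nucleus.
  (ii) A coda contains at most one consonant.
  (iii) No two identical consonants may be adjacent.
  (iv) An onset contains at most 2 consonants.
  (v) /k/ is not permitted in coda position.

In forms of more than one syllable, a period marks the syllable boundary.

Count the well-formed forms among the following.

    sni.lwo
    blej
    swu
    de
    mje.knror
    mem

sni.lwo — σ1 onset /sn/ (2→3 rises), coda /∅/ ok; σ2 onset /lw/ (4→5 rises), coda /∅/ ok → well-formed
blej — σ1 onset /bl/ (1→4 rises), coda /j/ ok → well-formed
swu — σ1 onset /sw/ (2→5 rises), coda /∅/ ok → well-formed
de — σ1 onset /d/, coda /∅/ ok → well-formed
mje.knror — violates constraint (iv): syllable 2 onset /knr/ has 3 consonants (> 2) → ill-formed
mem — σ1 onset /m/, coda /m/ ok → well-formed
Well-formed: sni.lwo, blej, swu, de, mem → 5.

5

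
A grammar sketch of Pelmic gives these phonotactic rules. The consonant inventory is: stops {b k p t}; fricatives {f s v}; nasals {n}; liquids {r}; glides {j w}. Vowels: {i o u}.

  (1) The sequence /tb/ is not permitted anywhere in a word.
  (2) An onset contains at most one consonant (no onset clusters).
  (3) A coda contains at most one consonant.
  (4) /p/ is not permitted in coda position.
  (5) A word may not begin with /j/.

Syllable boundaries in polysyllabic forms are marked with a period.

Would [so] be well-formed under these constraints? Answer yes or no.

[so] — σ1 onset /s/, coda /∅/ ok → well-formed

yes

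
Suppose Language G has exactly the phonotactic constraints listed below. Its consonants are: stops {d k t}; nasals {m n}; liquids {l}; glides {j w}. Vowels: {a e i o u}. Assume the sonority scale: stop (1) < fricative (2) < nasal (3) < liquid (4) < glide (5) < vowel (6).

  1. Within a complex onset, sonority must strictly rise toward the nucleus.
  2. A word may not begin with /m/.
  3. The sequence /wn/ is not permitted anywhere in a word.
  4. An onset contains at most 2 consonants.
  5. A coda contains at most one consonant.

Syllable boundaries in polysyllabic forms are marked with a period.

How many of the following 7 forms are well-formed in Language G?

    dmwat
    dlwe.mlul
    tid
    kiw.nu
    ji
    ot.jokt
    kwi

3

dmwat — violates constraint 4: syllable 1 onset /dmw/ has 3 consonants (> 2) → ill-formed
dlwe.mlul — violates constraint 4: syllable 1 onset /dlw/ has 3 consonants (> 2) → ill-formed
tid — σ1 onset /t/, coda /d/ ok → well-formed
kiw.nu — violates constraint 3: contains banned sequence /wn/ → ill-formed
ji — σ1 onset /j/, coda /∅/ ok → well-formed
ot.jokt — violates constraint 5: syllable 2 coda /kt/ has 2 consonants (> 1) → ill-formed
kwi — σ1 onset /kw/ (1→5 rises), coda /∅/ ok → well-formed
Well-formed: tid, ji, kwi → 3.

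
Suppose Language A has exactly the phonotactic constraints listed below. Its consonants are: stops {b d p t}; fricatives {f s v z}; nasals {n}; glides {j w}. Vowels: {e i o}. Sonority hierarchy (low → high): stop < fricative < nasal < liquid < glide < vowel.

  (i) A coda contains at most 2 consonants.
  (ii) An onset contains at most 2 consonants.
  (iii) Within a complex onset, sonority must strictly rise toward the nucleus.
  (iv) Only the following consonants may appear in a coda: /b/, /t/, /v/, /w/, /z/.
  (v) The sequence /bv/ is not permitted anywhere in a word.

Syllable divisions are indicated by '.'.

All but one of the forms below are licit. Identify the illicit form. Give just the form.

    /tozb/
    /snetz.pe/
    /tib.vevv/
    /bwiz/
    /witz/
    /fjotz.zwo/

/tozb/ — σ1 onset /t/, coda /zb/ (2C) ok → licit
/snetz.pe/ — σ1 onset /sn/ (2→3 rises), coda /tz/ (2C) ok; σ2 onset /p/, coda /∅/ ok → licit
/tib.vevv/ — violates constraint (v): contains banned sequence /bv/ → illicit
/bwiz/ — σ1 onset /bw/ (1→5 rises), coda /z/ ok → licit
/witz/ — σ1 onset /w/, coda /tz/ (2C) ok → licit
/fjotz.zwo/ — σ1 onset /fj/ (2→5 rises), coda /tz/ (2C) ok; σ2 onset /zw/ (2→5 rises), coda /∅/ ok → licit

/tib.vevv/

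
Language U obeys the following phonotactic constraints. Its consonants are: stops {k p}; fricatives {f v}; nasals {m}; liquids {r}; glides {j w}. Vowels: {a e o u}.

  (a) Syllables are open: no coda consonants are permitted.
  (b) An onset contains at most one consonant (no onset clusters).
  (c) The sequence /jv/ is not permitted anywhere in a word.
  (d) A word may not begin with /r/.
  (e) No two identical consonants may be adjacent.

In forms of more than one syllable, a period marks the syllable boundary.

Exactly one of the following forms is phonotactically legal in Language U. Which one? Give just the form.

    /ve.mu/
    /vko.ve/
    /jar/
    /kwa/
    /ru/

/ve.mu/

/ve.mu/ — σ1 onset /v/, coda /∅/ ok; σ2 onset /m/, coda /∅/ ok → phonotactically legal
/vko.ve/ — violates constraint (b): syllable 1 onset /vk/ has 2 consonants (> 1) → phonotactically illegal
/jar/ — violates constraint (a): syllable 1 coda /r/ has 1 consonant (> 0) → phonotactically illegal
/kwa/ — violates constraint (b): syllable 1 onset /kw/ has 2 consonants (> 1) → phonotactically illegal
/ru/ — violates constraint (d): word begins with /r/ → phonotactically illegal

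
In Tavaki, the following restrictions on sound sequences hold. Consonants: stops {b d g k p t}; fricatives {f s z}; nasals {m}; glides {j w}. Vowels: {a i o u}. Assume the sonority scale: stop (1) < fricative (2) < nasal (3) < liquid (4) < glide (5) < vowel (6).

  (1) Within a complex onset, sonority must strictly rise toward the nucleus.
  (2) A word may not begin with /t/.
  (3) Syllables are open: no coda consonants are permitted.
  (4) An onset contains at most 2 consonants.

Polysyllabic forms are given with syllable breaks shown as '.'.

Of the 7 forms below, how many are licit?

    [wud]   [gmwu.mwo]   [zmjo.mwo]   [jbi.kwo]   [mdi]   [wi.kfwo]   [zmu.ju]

[wud] — violates constraint 3: syllable 1 coda /d/ has 1 consonant (> 0) → illicit
[gmwu.mwo] — violates constraint 4: syllable 1 onset /gmw/ has 3 consonants (> 2) → illicit
[zmjo.mwo] — violates constraint 4: syllable 1 onset /zmj/ has 3 consonants (> 2) → illicit
[jbi.kwo] — violates constraint 1: syllable 1 onset /jb/: /j/ (glide, 5) → /b/ (stop, 1) does not rise → illicit
[mdi] — violates constraint 1: syllable 1 onset /md/: /m/ (nasal, 3) → /d/ (stop, 1) does not rise → illicit
[wi.kfwo] — violates constraint 4: syllable 2 onset /kfw/ has 3 consonants (> 2) → illicit
[zmu.ju] — σ1 onset /zm/ (2→3 rises), coda /∅/ ok; σ2 onset /j/, coda /∅/ ok → licit
Licit: [zmu.ju] → 1.

1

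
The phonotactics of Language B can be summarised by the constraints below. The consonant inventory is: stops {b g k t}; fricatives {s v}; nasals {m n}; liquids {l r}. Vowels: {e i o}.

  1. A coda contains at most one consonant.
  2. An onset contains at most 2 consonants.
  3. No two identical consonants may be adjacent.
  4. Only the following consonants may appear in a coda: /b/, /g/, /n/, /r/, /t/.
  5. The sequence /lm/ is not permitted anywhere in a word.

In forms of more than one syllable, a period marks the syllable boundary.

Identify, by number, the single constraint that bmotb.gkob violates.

bmotb.gkob: syllable 1 coda /tb/ has 2 consonants (> 1).
This is a violation of constraint 1: "A coda contains at most one consonant."
The remaining constraints (2, 3, 4, 5) are satisfied.

1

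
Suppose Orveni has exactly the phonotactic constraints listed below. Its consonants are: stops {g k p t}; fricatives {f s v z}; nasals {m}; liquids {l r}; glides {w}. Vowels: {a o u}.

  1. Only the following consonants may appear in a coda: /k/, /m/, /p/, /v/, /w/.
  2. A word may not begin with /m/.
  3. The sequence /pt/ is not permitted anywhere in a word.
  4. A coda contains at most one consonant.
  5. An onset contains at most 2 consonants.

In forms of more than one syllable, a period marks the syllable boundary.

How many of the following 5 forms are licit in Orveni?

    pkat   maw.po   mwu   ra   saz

pkat — violates constraint 1: syllable 1 coda contains /t/, which is not a licensed coda consonant → illicit
maw.po — violates constraint 2: word begins with /m/ → illicit
mwu — violates constraint 2: word begins with /m/ → illicit
ra — σ1 onset /r/, coda /∅/ ok → licit
saz — violates constraint 1: syllable 1 coda contains /z/, which is not a licensed coda consonant → illicit
Licit: ra → 1.

1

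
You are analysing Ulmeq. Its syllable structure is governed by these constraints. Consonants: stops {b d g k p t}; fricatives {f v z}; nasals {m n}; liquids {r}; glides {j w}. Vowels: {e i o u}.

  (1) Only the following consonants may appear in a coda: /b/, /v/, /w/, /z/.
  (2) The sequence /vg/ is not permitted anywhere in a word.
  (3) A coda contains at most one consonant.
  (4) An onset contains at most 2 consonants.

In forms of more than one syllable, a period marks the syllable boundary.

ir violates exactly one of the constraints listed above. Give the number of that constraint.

ir: syllable 1 coda contains /r/, which is not a licensed coda consonant.
This is a violation of constraint 1: "Only the following consonants may appear in a coda: /b/, /v/, /w/, /z/."
The remaining constraints (2, 3, 4) are satisfied.

1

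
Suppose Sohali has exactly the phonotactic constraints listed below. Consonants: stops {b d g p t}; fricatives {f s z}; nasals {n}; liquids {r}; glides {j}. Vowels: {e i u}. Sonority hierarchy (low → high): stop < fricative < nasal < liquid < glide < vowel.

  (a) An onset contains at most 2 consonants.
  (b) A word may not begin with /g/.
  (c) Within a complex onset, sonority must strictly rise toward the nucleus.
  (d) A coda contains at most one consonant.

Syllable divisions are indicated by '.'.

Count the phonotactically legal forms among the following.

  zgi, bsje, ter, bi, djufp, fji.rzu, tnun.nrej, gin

3

zgi — violates constraint (c): syllable 1 onset /zg/: /z/ (fricative, 2) → /g/ (stop, 1) does not rise → phonotactically illegal
bsje — violates constraint (a): syllable 1 onset /bsj/ has 3 consonants (> 2) → phonotactically illegal
ter — σ1 onset /t/, coda /r/ ok → phonotactically legal
bi — σ1 onset /b/, coda /∅/ ok → phonotactically legal
djufp — violates constraint (d): syllable 1 coda /fp/ has 2 consonants (> 1) → phonotactically illegal
fji.rzu — violates constraint (c): syllable 2 onset /rz/: /r/ (liquid, 4) → /z/ (fricative, 2) does not rise → phonotactically illegal
tnun.nrej — σ1 onset /tn/ (1→3 rises), coda /n/ ok; σ2 onset /nr/ (3→4 rises), coda /j/ ok → phonotactically legal
gin — violates constraint (b): word begins with /g/ → phonotactically illegal
Phonotactically legal: ter, bi, tnun.nrej → 3.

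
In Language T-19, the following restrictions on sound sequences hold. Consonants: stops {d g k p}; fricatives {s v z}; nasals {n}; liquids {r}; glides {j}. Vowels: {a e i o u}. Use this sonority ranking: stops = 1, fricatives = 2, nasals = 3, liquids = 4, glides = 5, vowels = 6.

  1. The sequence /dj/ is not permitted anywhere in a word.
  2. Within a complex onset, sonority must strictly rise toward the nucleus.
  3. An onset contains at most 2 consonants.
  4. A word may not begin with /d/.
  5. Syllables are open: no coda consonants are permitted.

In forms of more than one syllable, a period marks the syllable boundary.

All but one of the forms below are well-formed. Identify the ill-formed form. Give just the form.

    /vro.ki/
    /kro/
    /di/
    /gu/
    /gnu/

/di/

/vro.ki/ — σ1 onset /vr/ (2→4 rises), coda /∅/ ok; σ2 onset /k/, coda /∅/ ok → well-formed
/kro/ — σ1 onset /kr/ (1→4 rises), coda /∅/ ok → well-formed
/di/ — violates constraint 4: word begins with /d/ → ill-formed
/gu/ — σ1 onset /g/, coda /∅/ ok → well-formed
/gnu/ — σ1 onset /gn/ (1→3 rises), coda /∅/ ok → well-formed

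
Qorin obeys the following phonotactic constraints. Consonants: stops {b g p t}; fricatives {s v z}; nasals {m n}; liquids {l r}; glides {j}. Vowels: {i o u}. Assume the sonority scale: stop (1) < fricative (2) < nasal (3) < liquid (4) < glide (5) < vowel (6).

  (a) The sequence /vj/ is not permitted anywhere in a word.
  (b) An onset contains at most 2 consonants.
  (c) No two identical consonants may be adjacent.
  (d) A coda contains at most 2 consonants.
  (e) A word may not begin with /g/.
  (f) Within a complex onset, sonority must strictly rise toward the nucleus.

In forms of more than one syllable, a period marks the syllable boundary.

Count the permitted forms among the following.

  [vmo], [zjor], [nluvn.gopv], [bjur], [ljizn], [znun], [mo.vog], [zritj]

[vmo] — σ1 onset /vm/ (2→3 rises), coda /∅/ ok → permitted
[zjor] — σ1 onset /zj/ (2→5 rises), coda /r/ ok → permitted
[nluvn.gopv] — σ1 onset /nl/ (3→4 rises), coda /vn/ (2C) ok; σ2 onset /g/, coda /pv/ (2C) ok → permitted
[bjur] — σ1 onset /bj/ (1→5 rises), coda /r/ ok → permitted
[ljizn] — σ1 onset /lj/ (4→5 rises), coda /zn/ (2C) ok → permitted
[znun] — σ1 onset /zn/ (2→3 rises), coda /n/ ok → permitted
[mo.vog] — σ1 onset /m/, coda /∅/ ok; σ2 onset /v/, coda /g/ ok → permitted
[zritj] — σ1 onset /zr/ (2→4 rises), coda /tj/ (2C) ok → permitted
Permitted: [vmo], [zjor], [nluvn.gopv], [bjur], [ljizn], [znun], [mo.vog], [zritj] → 8.

8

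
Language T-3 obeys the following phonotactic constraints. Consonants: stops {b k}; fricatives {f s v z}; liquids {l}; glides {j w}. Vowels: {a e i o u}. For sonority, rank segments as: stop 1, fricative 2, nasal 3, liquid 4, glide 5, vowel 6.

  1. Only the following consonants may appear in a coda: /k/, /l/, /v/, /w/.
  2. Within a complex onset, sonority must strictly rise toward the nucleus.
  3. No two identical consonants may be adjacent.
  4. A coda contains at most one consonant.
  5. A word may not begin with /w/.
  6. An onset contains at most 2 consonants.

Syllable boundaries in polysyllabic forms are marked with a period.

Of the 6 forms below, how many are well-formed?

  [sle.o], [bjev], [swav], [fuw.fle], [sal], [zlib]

5

[sle.o] — σ1 onset /sl/ (2→4 rises), coda /∅/ ok; σ2 onset /∅/, coda /∅/ ok → well-formed
[bjev] — σ1 onset /bj/ (1→5 rises), coda /v/ ok → well-formed
[swav] — σ1 onset /sw/ (2→5 rises), coda /v/ ok → well-formed
[fuw.fle] — σ1 onset /f/, coda /w/ ok; σ2 onset /fl/ (2→4 rises), coda /∅/ ok → well-formed
[sal] — σ1 onset /s/, coda /l/ ok → well-formed
[zlib] — violates constraint 1: syllable 1 coda contains /b/, which is not a licensed coda consonant → ill-formed
Well-formed: [sle.o], [bjev], [swav], [fuw.fle], [sal] → 5.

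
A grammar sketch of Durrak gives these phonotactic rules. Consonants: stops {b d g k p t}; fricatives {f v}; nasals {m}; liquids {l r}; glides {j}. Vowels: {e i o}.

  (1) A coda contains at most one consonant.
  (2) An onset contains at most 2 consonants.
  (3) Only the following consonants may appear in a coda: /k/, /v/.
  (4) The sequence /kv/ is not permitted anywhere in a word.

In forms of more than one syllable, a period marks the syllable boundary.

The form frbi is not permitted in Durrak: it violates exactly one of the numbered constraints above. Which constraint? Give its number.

frbi: syllable 1 onset /frb/ has 3 consonants (> 2).
This is a violation of constraint 2: "An onset contains at most 2 consonants."
The remaining constraints (1, 3, 4) are satisfied.

2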